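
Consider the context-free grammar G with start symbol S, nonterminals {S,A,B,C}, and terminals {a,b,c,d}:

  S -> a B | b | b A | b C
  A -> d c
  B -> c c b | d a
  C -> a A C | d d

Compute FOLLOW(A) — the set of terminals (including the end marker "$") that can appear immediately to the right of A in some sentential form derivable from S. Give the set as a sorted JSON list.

FIRST iteration:
[1]
  A via A→d c: +{d}
  B via B→c c b: +{c}
  B via B→d a: +{d}
  C via C→a A C: +{a}
  C via C→d d: +{d}
  S via S→a B: +{a}
  S via S→b: +{b}
  FIRST[S]={a,b}  FIRST[A]={d}  FIRST[B]={c,d}  FIRST[C]={a,d}
[2] done
  FIRST[S]={a,b}  FIRST[A]={d}  FIRST[B]={c,d}  FIRST[C]={a,d}

FOLLOW sets:
FOLLOW(S) := {$}
iter 1:
  C→a A C: FOLLOW(A) ⊇ FIRST(C) = {a,d}; new: +{a,d}
  S→a B: FOLLOW(B) ⊇ FOLLOW(S) ⊇ {$}; new: +{$}
  S→b A: FOLLOW(A) ⊇ FOLLOW(S) ⊇ {$}; new: +{$}
  S→b C: FOLLOW(C) ⊇ FOLLOW(S) ⊇ {$}; new: +{$}
  FOLLOW[S]={$}  FOLLOW[A]={$,a,d}  FOLLOW[B]={$}  FOLLOW[C]={$}
iter 2: — fixpoint
  FOLLOW[S]={$}  FOLLOW[A]={$,a,d}  FOLLOW[B]={$}  FOLLOW[C]={$}

FOLLOW(A) = ["$", "a", "d"]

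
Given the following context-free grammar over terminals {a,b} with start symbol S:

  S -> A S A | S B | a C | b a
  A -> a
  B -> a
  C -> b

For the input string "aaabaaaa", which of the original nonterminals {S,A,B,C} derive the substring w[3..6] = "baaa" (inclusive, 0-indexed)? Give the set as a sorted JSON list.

Convert to CNF:
  S -> A X2 | S B | T0 C | T1 T0
  A -> a
  B -> a
  C -> b
  T0 -> a
  T1 -> b
  X2 -> S A

CYK fill, restricted to cells inside w[3..6]:
  [3..3]={C,T1}  "b"  orig:{C}
  [4..4]={A,B,T0}  "a"  orig:{A,B}
  [5..5]={A,B,T0}  "a"  orig:{A,B}
  [6..6]={A,B,T0}  "a"  orig:{A,B}
  [3..4]={S}  "ba"
  [4..5]=∅  "aa"
  [5..6]=∅  "aa"
  [3..5]={S,X2}  "baa"  orig:{S}
  [4..6]=∅  "aaa"
  [3..6]={S,X2}  "baaa"  orig:{S}

Original NTs in T[3,6] deriving "baaa": ["S"]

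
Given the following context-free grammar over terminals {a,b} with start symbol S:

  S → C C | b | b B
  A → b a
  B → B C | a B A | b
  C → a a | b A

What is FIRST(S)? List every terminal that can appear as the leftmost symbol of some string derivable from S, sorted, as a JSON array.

FIRST iteration:
pass 1:
  A via A→b a: +{b}
  B via B→a B A: +{a}
  B via B→b: +{b}
  C via C→a a: +{a}
  C via C→b A: +{b}
  S via S→C C: +{a,b}
  FIRST[S]={a,b}  FIRST[A]={b}  FIRST[B]={a,b}  FIRST[C]={a,b}
pass 2: done
  FIRST[S]={a,b}  FIRST[A]={b}  FIRST[B]={a,b}  FIRST[C]={a,b}

FIRST(S) = ["a", "b"]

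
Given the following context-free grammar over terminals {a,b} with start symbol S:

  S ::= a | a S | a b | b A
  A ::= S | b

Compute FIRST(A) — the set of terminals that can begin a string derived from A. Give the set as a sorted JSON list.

FIRST iteration:
pass 1:
  A via A→b: +{b}
  S via S→a: +{a}
  S via S→b A: +{b}
  S: {a,b}  A: {b}
pass 2:
  A via A→S: +{a}
  S: {a,b}  A: {a,b}
pass 3: (no change)
  S: {a,b}  A: {a,b}

FIRST(A) = ["a", "b"]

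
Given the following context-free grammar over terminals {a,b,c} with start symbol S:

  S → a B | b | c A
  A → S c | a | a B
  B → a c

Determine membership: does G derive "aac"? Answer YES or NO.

CNF form of G:
  S -> T0 A | T1 B | b
  A -> S T0 | T1 B | a
  B -> T1 T0
  T0 -> c
  T1 -> a

Fill CYK table bottom-up:
  [0..0]={A,T1}  "a"  orig:{A}
  [1..1]={A,T1}  "a"  orig:{A}
  [2..2]={T0}  "c"  orig:{}
  [0..1]=∅  "aa"
  [1..2]={B}  "ac"
  [0..2]={A,S}  "aac"

S ∈ T[0,2] ⇒ YES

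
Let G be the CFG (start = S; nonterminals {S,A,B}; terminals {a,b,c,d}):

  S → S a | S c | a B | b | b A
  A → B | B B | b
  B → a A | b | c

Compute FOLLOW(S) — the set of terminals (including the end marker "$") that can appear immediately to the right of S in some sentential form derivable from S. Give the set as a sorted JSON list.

FIRST iteration:
pass 1:
  A via A→b: +{b}
  B via B→a A: +{a}
  B via B→b: +{b}
  B via B→c: +{c}
  S via S→a B: +{a}
  S via S→b: +{b}
  S: {a,b}  A: {b}  B: {a,b,c}
pass 2:
  A via A→B: +{a,c}
  S: {a,b}  A: {a,b,c}  B: {a,b,c}
pass 3: done
  S: {a,b}  A: {a,b,c}  B: {a,b,c}

FOLLOW iteration:
FOLLOW(S) := {$}
pass 1:
  A→B B: FOLLOW(B) ⊇ FIRST(B) = {a,b,c}; new: +{a,b,c}
  B→a A: FOLLOW(A) ⊇ FOLLOW(B) ⊇ {a,b,c}; new: +{a,b,c}
  S→S a: FOLLOW(S) ⊇ FIRST(a) = {a}; new: +{a}
  S→S c: FOLLOW(S) ⊇ FIRST(c) = {c}; new: +{c}
  S→a B: FOLLOW(B) ⊇ FOLLOW(S) ⊇ {$,a,c}; new: +{$}
  S→b A: FOLLOW(A) ⊇ FOLLOW(S) ⊇ {$,a,c}; new: +{$}
  FOLLOW(S)={$,a,c}  FOLLOW(A)={$,a,b,c}  FOLLOW(B)={$,a,b,c}
pass 2: done
  FOLLOW(S)={$,a,c}  FOLLOW(A)={$,a,b,c}  FOLLOW(B)={$,a,b,c}

FOLLOW(S) = ["$", "a", "c"]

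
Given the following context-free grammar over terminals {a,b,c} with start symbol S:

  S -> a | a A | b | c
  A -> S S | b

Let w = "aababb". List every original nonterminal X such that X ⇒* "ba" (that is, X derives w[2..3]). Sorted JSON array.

Convert to CNF:
  S -> T0 A | a | b | c
  A -> S S | b
  T0 -> a

Fill CYK table bottom-up, restricted to cells inside w[2..3]:
  [2..2]={A,S}  "b"
  [3..3]={S,T0}  "a"  orig:{S}
  [2..3]={A}  "ba"

Original NTs in T[2,3] deriving "ba": ["A"]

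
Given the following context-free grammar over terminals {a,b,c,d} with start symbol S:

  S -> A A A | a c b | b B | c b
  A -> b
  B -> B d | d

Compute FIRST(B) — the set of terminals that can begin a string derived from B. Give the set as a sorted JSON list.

FIRST iteration:
pass 1:
  A via A→b: +{b}
  B via B→d: +{d}
  S via S→A A A: +{b}
  S via S→a c b: +{a}
  S via S→c b: +{c}
  S: {a,b,c}  A: {b}  B: {d}
pass 2: done
  S: {a,b,c}  A: {b}  B: {d}

FIRST(B) = ["d"]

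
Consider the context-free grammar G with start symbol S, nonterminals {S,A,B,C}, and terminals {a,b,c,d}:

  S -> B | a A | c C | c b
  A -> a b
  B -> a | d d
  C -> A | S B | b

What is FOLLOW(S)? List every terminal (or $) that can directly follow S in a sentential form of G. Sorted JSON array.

FIRST iteration:
round 1:
  A via A→a b: +{a}
  B via B→a: +{a}
  B via B→d d: +{d}
  C via C→A: +{a}
  C via C→b: +{b}
  S via S→B: +{a,d}
  S via S→c C: +{c}
  FIRST(S)={a,c,d}  FIRST(A)={a}  FIRST(B)={a,d}  FIRST(C)={a,b}
round 2:
  C via C→S B: +{c,d}
  FIRST(S)={a,c,d}  FIRST(A)={a}  FIRST(B)={a,d}  FIRST(C)={a,b,c,d}
round 3: done
  FIRST(S)={a,c,d}  FIRST(A)={a}  FIRST(B)={a,d}  FIRST(C)={a,b,c,d}

FOLLOW iteration:
initialize: $ ∈ FOLLOW(S)
iter 1:
  C→S B: FOLLOW(S) ⊇ FIRST(B) = {a,d}; new: +{a,d}
  S→B: FOLLOW(B) ⊇ FOLLOW(S) ⊇ {$,a,d}; new: +{$,a,d}
  S→a A: FOLLOW(A) ⊇ FOLLOW(S) ⊇ {$,a,d}; new: +{$,a,d}
  S→c C: FOLLOW(C) ⊇ FOLLOW(S) ⊇ {$,a,d}; new: +{$,a,d}
  S: {$,a,d}  A: {$,a,d}  B: {$,a,d}  C: {$,a,d}
iter 2: done
  S: {$,a,d}  A: {$,a,d}  B: {$,a,d}  C: {$,a,d}

FOLLOW(S) = ["$", "a", "d"]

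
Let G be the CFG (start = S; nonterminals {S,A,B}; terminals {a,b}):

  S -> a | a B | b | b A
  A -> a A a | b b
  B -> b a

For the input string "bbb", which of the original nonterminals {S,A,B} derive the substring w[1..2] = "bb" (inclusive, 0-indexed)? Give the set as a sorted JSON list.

CNF form of G:
  S -> T0 B | T1 A | a | b
  A -> T0 X2 | T1 T1
  B -> T1 T0
  T0 -> a
  T1 -> b
  X2 -> A T0

CYK table (by increasing span), restricted to cells inside w[1..2]:
  cell(1,1) b: {S,T1}  orig:{S}
  cell(2,2) b: {S,T1}  orig:{S}
  cell(1,2) bb: {A}

Original NTs in T[1,2] deriving "bb": ["A"]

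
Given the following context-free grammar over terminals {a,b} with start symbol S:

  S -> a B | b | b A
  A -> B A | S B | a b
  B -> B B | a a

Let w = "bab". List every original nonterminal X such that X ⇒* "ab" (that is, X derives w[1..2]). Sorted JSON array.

CNF form of G:
  S -> T0 B | T1 A | b
  A -> B A | S B | T0 T1
  B -> B B | T0 T0
  T0 -> a
  T1 -> b

CYK table (by increasing span), restricted to cells inside w[1..2]:
  [1..1]={T0}  "a"  orig:{}
  [2..2]={S,T1}  "b"  orig:{S}
  [1..2]={A}  "ab"

Original NTs in T[1,2] deriving "ab": ["A"]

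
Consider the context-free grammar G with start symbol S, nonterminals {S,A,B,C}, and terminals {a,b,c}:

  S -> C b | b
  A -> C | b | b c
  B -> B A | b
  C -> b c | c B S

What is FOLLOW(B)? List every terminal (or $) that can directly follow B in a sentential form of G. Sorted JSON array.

FIRST sets, iterate to fixpoint:
pass 1:
  A via A→b: +{b}
  B via B→b: +{b}
  C via C→b c: +{b}
  C via C→c B S: +{c}
  S via S→C b: +{b,c}
  FIRST[S]={b,c}  FIRST[A]={b}  FIRST[B]={b}  FIRST[C]={b,c}
pass 2:
  A via A→C: +{c}
  FIRST[S]={b,c}  FIRST[A]={b,c}  FIRST[B]={b}  FIRST[C]={b,c}
pass 3: done
  FIRST[S]={b,c}  FIRST[A]={b,c}  FIRST[B]={b}  FIRST[C]={b,c}

FOLLOW iteration:
FOLLOW(S) := {$}
iter 1:
  B→B A: FOLLOW(B) ⊇ FIRST(A) = {b,c}; new: +{b,c}
  B→B A: FOLLOW(A) ⊇ FOLLOW(B) ⊇ {b,c}; new: +{b,c}
  S→C b: FOLLOW(C) ⊇ FIRST(b) = {b}; new: +{b}
  S: {$}  A: {b,c}  B: {b,c}  C: {b}
iter 2:
  A→C: FOLLOW(C) ⊇ FOLLOW(A) ⊇ {b,c}; new: +{c}
  C→c B S: FOLLOW(S) ⊇ FOLLOW(C) ⊇ {b,c}; new: +{b,c}
  S: {$,b,c}  A: {b,c}  B: {b,c}  C: {b,c}
iter 3: (stable)
  S: {$,b,c}  A: {b,c}  B: {b,c}  C: {b,c}

FOLLOW(B) = ["b", "c"]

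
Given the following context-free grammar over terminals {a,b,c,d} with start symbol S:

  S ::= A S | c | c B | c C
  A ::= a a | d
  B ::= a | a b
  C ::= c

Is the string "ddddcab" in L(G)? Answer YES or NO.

CNF form of G:
  S -> A S | T2 B | T2 C | c
  A -> T0 T0 | d
  B -> T0 T1 | a
  C -> c
  T0 -> a
  T1 -> b
  T2 -> c

CYK table (by increasing span):
  T[0,0] 'd' = {A}
  T[1,1] 'd' = {A}
  T[2,2] 'd' = {A}
  T[3,3] 'd' = {A}
  T[4,4] 'c' = {C,S,T2}  orig:{C,S}
  T[5,5] 'a' = {B,T0}  orig:{B}
  T[6,6] 'b' = {T1}  orig:{}
  T[0,1] 'dd' = ∅
  T[1,2] 'dd' = ∅
  T[2,3] 'dd' = ∅
  T[3,4] 'dc' = {S}
  T[4,5] 'ca' = {S}
  T[5,6] 'ab' = {B}
  T[0,2] 'ddd' = ∅
  T[1,3] 'ddd' = ∅
  T[2,4] 'ddc' = {S}
  T[3,5] 'dca' = {S}
  T[4,6] 'cab' = {S}
  T[0,3] 'dddd' = ∅
  T[1,4] 'dddc' = {S}
  T[2,5] 'ddca' = {S}
  T[3,6] 'dcab' = {S}
  T[0,4] 'ddddc' = {S}
  T[1,5] 'dddca' = {S}
  T[2,6] 'ddcab' = {S}
  T[0,5] 'ddddca' = {S}
  T[1,6] 'dddcab' = {S}
  T[0,6] 'ddddcab' = {S}

S ∈ T[0,6] ⇒ YES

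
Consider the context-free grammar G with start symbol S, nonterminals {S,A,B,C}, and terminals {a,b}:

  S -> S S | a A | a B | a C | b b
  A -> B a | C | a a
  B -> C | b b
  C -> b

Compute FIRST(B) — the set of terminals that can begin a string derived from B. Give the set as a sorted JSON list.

FIRST iteration:
round 1:
  A via A→a a: +{a}
  B via B→b b: +{b}
  C via C→b: +{b}
  S via S→a A: +{a}
  S via S→b b: +{b}
  S: {a,b}  A: {a}  B: {b}  C: {b}
round 2:
  A via A→B a: +{b}
  S: {a,b}  A: {a,b}  B: {b}  C: {b}
round 3: (no change)
  S: {a,b}  A: {a,b}  B: {b}  C: {b}

FIRST(B) = ["b"]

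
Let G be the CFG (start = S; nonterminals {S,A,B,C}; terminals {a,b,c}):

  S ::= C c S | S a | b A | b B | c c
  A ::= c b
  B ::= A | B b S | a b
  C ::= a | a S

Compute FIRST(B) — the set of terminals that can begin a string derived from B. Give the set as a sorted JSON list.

FIRST iteration:
round 1:
  A via A→c b: +{c}
  B via B→A: +{c}
  B via B→a b: +{a}
  C via C→a: +{a}
  S via S→C c S: +{a}
  S via S→b A: +{b}
  S via S→c c: +{c}
  FIRST(S)={a,b,c}  FIRST(A)={c}  FIRST(B)={a,c}  FIRST(C)={a}
round 2: (no change)
  FIRST(S)={a,b,c}  FIRST(A)={c}  FIRST(B)={a,c}  FIRST(C)={a}

FIRST(B) = ["a", "c"]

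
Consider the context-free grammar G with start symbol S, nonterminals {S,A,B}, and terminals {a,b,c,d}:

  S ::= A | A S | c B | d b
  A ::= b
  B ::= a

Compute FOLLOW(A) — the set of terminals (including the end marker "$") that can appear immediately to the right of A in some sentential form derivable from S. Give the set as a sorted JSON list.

FIRST sets, iterate to fixpoint:
iter 1:
  A via A→b: +{b}
  B via B→a: +{a}
  S via S→A: +{b}
  S via S→c B: +{c}
  S via S→d b: +{d}
  FIRST[S]={b,c,d}  FIRST[A]={b}  FIRST[B]={a}
iter 2: — fixpoint
  FIRST[S]={b,c,d}  FIRST[A]={b}  FIRST[B]={a}

Compute FOLLOW by fixpoint:
FOLLOW(S) := {$}
[1]
  S→A: FOLLOW(A) ⊇ FOLLOW(S) ⊇ {$}; new: +{$}
  S→A S: FOLLOW(A) ⊇ FIRST(S) = {b,c,d}; new: +{b,c,d}
  S→c B: FOLLOW(B) ⊇ FOLLOW(S) ⊇ {$}; new: +{$}
  FOLLOW[S]={$}  FOLLOW[A]={$,b,c,d}  FOLLOW[B]={$}
[2] (stable)
  FOLLOW[S]={$}  FOLLOW[A]={$,b,c,d}  FOLLOW[B]={$}

FOLLOW(A) = ["$", "b", "c", "d"]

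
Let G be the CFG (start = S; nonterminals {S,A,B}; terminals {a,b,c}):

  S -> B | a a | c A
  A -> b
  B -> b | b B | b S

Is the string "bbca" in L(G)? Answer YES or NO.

Convert to CNF:
  S -> T0 B | T0 S | T1 T1 | T2 A | b
  A -> b
  B -> T0 B | T0 S | b
  T0 -> b
  T1 -> a
  T2 -> c

Fill CYK table bottom-up:
  T[0,0] 'b' = {A,B,S,T0}  orig:{A,B,S}
  T[1,1] 'b' = {A,B,S,T0}  orig:{A,B,S}
  T[2,2] 'c' = {T2}  orig:{}
  T[3,3] 'a' = {T1}  orig:{}
  T[0,1] 'bb' = {B,S}
  T[1,2] 'bc' = ∅
  T[2,3] 'ca' = ∅
  T[0,2] 'bbc' = ∅
  T[1,3] 'bca' = ∅
  T[0,3] 'bbca' = ∅

S ∉ T[0,3] ⇒ NO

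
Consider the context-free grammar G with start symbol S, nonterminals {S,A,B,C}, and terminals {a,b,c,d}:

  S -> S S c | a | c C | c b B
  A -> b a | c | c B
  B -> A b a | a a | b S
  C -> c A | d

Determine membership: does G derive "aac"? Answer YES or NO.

Convert to CNF:
  S -> S X4 | T2 C | T2 X5 | a
  A -> T0 T1 | T2 B | c
  B -> A X3 | T0 S | T1 T1
  C -> T2 A | d
  T0 -> b
  T1 -> a
  T2 -> c
  X3 -> T0 T1
  X4 -> S T2
  X5 -> T0 B

CYK fill:
  [0..0]={S,T1}  "a"  orig:{S}
  [1..1]={S,T1}  "a"  orig:{S}
  [2..2]={A,T2}  "c"  orig:{A}
  [0..1]={B}  "aa"
  [1..2]={X4}  "ac"  orig:{}
  [0..2]={S}  "aac"

S ∈ T[0,2] ⇒ YES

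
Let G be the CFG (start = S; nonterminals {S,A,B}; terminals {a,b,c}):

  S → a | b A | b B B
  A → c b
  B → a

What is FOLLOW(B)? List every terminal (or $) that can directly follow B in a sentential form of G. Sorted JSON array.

FIRST iteration:
[1]
  A via A→c b: +{c}
  B via B→a: +{a}
  S via S→a: +{a}
  S via S→b A: +{b}
  FIRST[S]={a,b}  FIRST[A]={c}  FIRST[B]={a}
[2] (stable)
  FIRST[S]={a,b}  FIRST[A]={c}  FIRST[B]={a}

FOLLOW iteration:
initialize: $ ∈ FOLLOW(S)
pass 1:
  S→b A: FOLLOW(A) ⊇ FOLLOW(S) ⊇ {$}; new: +{$}
  S→b B B: FOLLOW(B) ⊇ FIRST(B) = {a}; new: +{a}
  S→b B B: FOLLOW(B) ⊇ FOLLOW(S) ⊇ {$}; new: +{$}
  FOLLOW[S]={$}  FOLLOW[A]={$}  FOLLOW[B]={$,a}
pass 2: — fixpoint
  FOLLOW[S]={$}  FOLLOW[A]={$}  FOLLOW[B]={$,a}

FOLLOW(B) = ["$", "a"]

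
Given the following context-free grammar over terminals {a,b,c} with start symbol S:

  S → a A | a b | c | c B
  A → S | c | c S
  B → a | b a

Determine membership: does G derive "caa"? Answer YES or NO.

Convert to CNF:
  S -> T0 A | T0 T1 | T2 B | c
  A -> T0 A | T0 T1 | T2 B | T2 S | c
  B -> T1 T0 | a
  T0 -> a
  T1 -> b
  T2 -> c

Fill CYK table bottom-up:
  cell(0,0) c: {A,S,T2}  orig:{A,S}
  cell(1,1) a: {B,T0}  orig:{B}
  cell(2,2) a: {B,T0}  orig:{B}
  cell(0,1) ca: {A,S}
  cell(1,2) aa: ∅
  cell(0,2) caa: ∅

S ∉ T[0,2] ⇒ NO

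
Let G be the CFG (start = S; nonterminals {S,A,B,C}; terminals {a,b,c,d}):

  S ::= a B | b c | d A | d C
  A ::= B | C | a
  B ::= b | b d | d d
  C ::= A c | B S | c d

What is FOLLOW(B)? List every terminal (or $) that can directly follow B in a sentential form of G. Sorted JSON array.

Compute FIRST by fixpoint:
pass 1:
  A via A→a: +{a}
  B via B→b: +{b}
  B via B→d d: +{d}
  C via C→A c: +{a}
  C via C→B S: +{b,d}
  C via C→c d: +{c}
  S via S→a B: +{a}
  S via S→b c: +{b}
  S via S→d A: +{d}
  FIRST(S)={a,b,d}  FIRST(A)={a}  FIRST(B)={b,d}  FIRST(C)={a,b,c,d}
pass 2:
  A via A→B: +{b,d}
  A via A→C: +{c}
  FIRST(S)={a,b,d}  FIRST(A)={a,b,c,d}  FIRST(B)={b,d}  FIRST(C)={a,b,c,d}
pass 3: (no change)
  FIRST(S)={a,b,d}  FIRST(A)={a,b,c,d}  FIRST(B)={b,d}  FIRST(C)={a,b,c,d}

Compute FOLLOW by fixpoint:
initialize: $ ∈ FOLLOW(S)
pass 1:
  C→A c: FOLLOW(A) ⊇ FIRST(c) = {c}; new: +{c}
  C→B S: FOLLOW(B) ⊇ FIRST(S) = {a,b,d}; new: +{a,b,d}
  S→a B: FOLLOW(B) ⊇ FOLLOW(S) ⊇ {$}; new: +{$}
  S→d A: FOLLOW(A) ⊇ FOLLOW(S) ⊇ {$}; new: +{$}
  S→d C: FOLLOW(C) ⊇ FOLLOW(S) ⊇ {$}; new: +{$}
  FOLLOW(S)={$}  FOLLOW(A)={$,c}  FOLLOW(B)={$,a,b,d}  FOLLOW(C)={$}
pass 2:
  A→B: FOLLOW(B) ⊇ FOLLOW(A) ⊇ {$,c}; new: +{c}
  A→C: FOLLOW(C) ⊇ FOLLOW(A) ⊇ {$,c}; new: +{c}
  C→B S: FOLLOW(S) ⊇ FOLLOW(C) ⊇ {$,c}; new: +{c}
  FOLLOW(S)={$,c}  FOLLOW(A)={$,c}  FOLLOW(B)={$,a,b,c,d}  FOLLOW(C)={$,c}
pass 3: — fixpoint
  FOLLOW(S)={$,c}  FOLLOW(A)={$,c}  FOLLOW(B)={$,a,b,c,d}  FOLLOW(C)={$,c}

FOLLOW(B) = ["$", "a", "b", "c", "d"]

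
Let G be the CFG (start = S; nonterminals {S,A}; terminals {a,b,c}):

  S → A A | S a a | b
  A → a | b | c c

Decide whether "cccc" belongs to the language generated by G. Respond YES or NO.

CNF form of G:
  S -> A A | S X2 | b
  A -> T0 T0 | a | b
  T0 -> c
  T1 -> a
  X2 -> T1 T1

CYK table (by increasing span):
  cell(0,0) c: {T0}  orig:{}
  cell(1,1) c: {T0}  orig:{}
  cell(2,2) c: {T0}  orig:{}
  cell(3,3) c: {T0}  orig:{}
  cell(0,1) cc: {A}
  cell(1,2) cc: {A}
  cell(2,3) cc: {A}
  cell(0,2) ccc: ∅
  cell(1,3) ccc: ∅
  cell(0,3) cccc: {S}

S ∈ T[0,3] ⇒ YES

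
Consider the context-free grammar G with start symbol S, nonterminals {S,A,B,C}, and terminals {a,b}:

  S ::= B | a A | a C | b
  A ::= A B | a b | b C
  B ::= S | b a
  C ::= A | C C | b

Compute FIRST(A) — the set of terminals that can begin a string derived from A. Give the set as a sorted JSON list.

FIRST sets, iterate to fixpoint:
pass 1:
  A via A→a b: +{a}
  A via A→b C: +{b}
  B via B→b a: +{b}
  C via C→A: +{a,b}
  S via S→B: +{b}
  S via S→a A: +{a}
  S: {a,b}  A: {a,b}  B: {b}  C: {a,b}
pass 2:
  B via B→S: +{a}
  S: {a,b}  A: {a,b}  B: {a,b}  C: {a,b}
pass 3: done
  S: {a,b}  A: {a,b}  B: {a,b}  C: {a,b}

FIRST(A) = ["a", "b"]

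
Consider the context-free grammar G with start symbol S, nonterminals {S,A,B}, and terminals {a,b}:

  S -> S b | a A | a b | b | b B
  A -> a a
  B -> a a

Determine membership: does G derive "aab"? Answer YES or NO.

Convert to CNF:
  S -> S T1 | T0 A | T0 T1 | T1 B | b
  A -> T0 T0
  B -> T0 T0
  T0 -> a
  T1 -> b

CYK table (by increasing span):
  [0..0]={T0}  "a"  orig:{}
  [1..1]={T0}  "a"  orig:{}
  [2..2]={S,T1}  "b"  orig:{S}
  [0..1]={A,B}  "aa"
  [1..2]={S}  "ab"
  [0..2]=∅  "aab"

S ∉ T[0,2] ⇒ NO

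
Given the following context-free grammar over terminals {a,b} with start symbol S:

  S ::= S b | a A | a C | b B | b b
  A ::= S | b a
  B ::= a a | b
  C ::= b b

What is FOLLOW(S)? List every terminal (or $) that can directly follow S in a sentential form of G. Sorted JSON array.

FIRST sets, iterate to fixpoint:
pass 1:
  A via A→b a: +{b}
  B via B→a a: +{a}
  B via B→b: +{b}
  C via C→b b: +{b}
  S via S→a A: +{a}
  S via S→b B: +{b}
  FIRST[S]={a,b}  FIRST[A]={b}  FIRST[B]={a,b}  FIRST[C]={b}
pass 2:
  A via A→S: +{a}
  FIRST[S]={a,b}  FIRST[A]={a,b}  FIRST[B]={a,b}  FIRST[C]={b}
pass 3: — fixpoint
  FIRST[S]={a,b}  FIRST[A]={a,b}  FIRST[B]={a,b}  FIRST[C]={b}

FOLLOW sets:
seed FOLLOW(S) with $
round 1:
  S→S b: FOLLOW(S) ⊇ FIRST(b) = {b}; new: +{b}
  S→a A: FOLLOW(A) ⊇ FOLLOW(S) ⊇ {$,b}; new: +{$,b}
  S→a C: FOLLOW(C) ⊇ FOLLOW(S) ⊇ {$,b}; new: +{$,b}
  S→b B: FOLLOW(B) ⊇ FOLLOW(S) ⊇ {$,b}; new: +{$,b}
  FOLLOW[S]={$,b}  FOLLOW[A]={$,b}  FOLLOW[B]={$,b}  FOLLOW[C]={$,b}
round 2: done
  FOLLOW[S]={$,b}  FOLLOW[A]={$,b}  FOLLOW[B]={$,b}  FOLLOW[C]={$,b}

FOLLOW(S) = ["$", "b"]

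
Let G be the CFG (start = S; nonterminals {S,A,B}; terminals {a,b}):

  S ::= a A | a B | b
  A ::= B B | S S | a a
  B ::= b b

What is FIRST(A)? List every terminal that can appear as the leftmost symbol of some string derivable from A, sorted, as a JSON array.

FIRST sets, iterate to fixpoint:
iter 1:
  A via A→a a: +{a}
  B via B→b b: +{b}
  S via S→a A: +{a}
  S via S→b: +{b}
  FIRST(S)={a,b}  FIRST(A)={a}  FIRST(B)={b}
iter 2:
  A via A→B B: +{b}
  FIRST(S)={a,b}  FIRST(A)={a,b}  FIRST(B)={b}
iter 3: done
  FIRST(S)={a,b}  FIRST(A)={a,b}  FIRST(B)={b}

FIRST(A) = ["a", "b"]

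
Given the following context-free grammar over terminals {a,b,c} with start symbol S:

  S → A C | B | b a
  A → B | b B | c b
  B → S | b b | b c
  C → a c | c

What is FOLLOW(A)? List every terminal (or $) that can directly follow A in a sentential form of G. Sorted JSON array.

FIRST sets, iterate to fixpoint:
round 1:
  A via A→b B: +{b}
  A via A→c b: +{c}
  B via B→b b: +{b}
  C via C→a c: +{a}
  C via C→c: +{c}
  S via S→A C: +{b,c}
  S: {b,c}  A: {b,c}  B: {b}  C: {a,c}
round 2:
  B via B→S: +{c}
  S: {b,c}  A: {b,c}  B: {b,c}  C: {a,c}
round 3: (stable)
  S: {b,c}  A: {b,c}  B: {b,c}  C: {a,c}

FOLLOW iteration:
FOLLOW(S) := {$}
iter 1:
  S→A C: FOLLOW(A) ⊇ FIRST(C) = {a,c}; new: +{a,c}
  S→A C: FOLLOW(C) ⊇ FOLLOW(S) ⊇ {$}; new: +{$}
  S→B: FOLLOW(B) ⊇ FOLLOW(S) ⊇ {$}; new: +{$}
  S: {$}  A: {a,c}  B: {$}  C: {$}
iter 2:
  A→B: FOLLOW(B) ⊇ FOLLOW(A) ⊇ {a,c}; new: +{a,c}
  B→S: FOLLOW(S) ⊇ FOLLOW(B) ⊇ {$,a,c}; new: +{a,c}
  S→A C: FOLLOW(C) ⊇ FOLLOW(S) ⊇ {$,a,c}; new: +{a,c}
  S: {$,a,c}  A: {a,c}  B: {$,a,c}  C: {$,a,c}
iter 3: (stable)
  S: {$,a,c}  A: {a,c}  B: {$,a,c}  C: {$,a,c}

FOLLOW(A) = ["a", "c"]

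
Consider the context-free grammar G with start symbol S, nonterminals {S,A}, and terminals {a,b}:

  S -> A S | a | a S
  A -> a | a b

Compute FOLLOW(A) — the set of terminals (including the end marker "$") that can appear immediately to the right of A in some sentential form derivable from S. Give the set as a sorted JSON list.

FIRST iteration:
pass 1:
  A via A→a: +{a}
  S via S→A S: +{a}
  FIRST[S]={a}  FIRST[A]={a}
pass 2: — fixpoint
  FIRST[S]={a}  FIRST[A]={a}

Compute FOLLOW by fixpoint:
FOLLOW(S) := {$}
iter 1:
  S→A S: FOLLOW(A) ⊇ FIRST(S) = {a}; new: +{a}
  S: {$}  A: {a}
iter 2: — fixpoint
  S: {$}  A: {a}

FOLLOW(A) = ["a"]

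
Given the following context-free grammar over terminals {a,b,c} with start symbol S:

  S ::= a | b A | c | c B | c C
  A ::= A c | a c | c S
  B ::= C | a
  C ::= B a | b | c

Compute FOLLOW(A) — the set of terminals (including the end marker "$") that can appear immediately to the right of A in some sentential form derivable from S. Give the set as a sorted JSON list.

Compute FIRST by fixpoint:
[1]
  A via A→a c: +{a}
  A via A→c S: +{c}
  B via B→a: +{a}
  C via C→B a: +{a}
  C via C→b: +{b}
  C via C→c: +{c}
  S via S→a: +{a}
  S via S→b A: +{b}
  S via S→c: +{c}
  S: {a,b,c}  A: {a,c}  B: {a}  C: {a,b,c}
[2]
  B via B→C: +{b,c}
  S: {a,b,c}  A: {a,c}  B: {a,b,c}  C: {a,b,c}
[3] (stable)
  S: {a,b,c}  A: {a,c}  B: {a,b,c}  C: {a,b,c}

FOLLOW iteration:
seed FOLLOW(S) with $
[1]
  A→A c: FOLLOW(A) ⊇ FIRST(c) = {c}; new: +{c}
  A→c S: FOLLOW(S) ⊇ FOLLOW(A) ⊇ {c}; new: +{c}
  C→B a: FOLLOW(B) ⊇ FIRST(a) = {a}; new: +{a}
  S→b A: FOLLOW(A) ⊇ FOLLOW(S) ⊇ {$,c}; new: +{$}
  S→c B: FOLLOW(B) ⊇ FOLLOW(S) ⊇ {$,c}; new: +{$,c}
  S→c C: FOLLOW(C) ⊇ FOLLOW(S) ⊇ {$,c}; new: +{$,c}
  FOLLOW[S]={$,c}  FOLLOW[A]={$,c}  FOLLOW[B]={$,a,c}  FOLLOW[C]={$,c}
[2]
  B→C: FOLLOW(C) ⊇ FOLLOW(B) ⊇ {$,a,c}; new: +{a}
  FOLLOW[S]={$,c}  FOLLOW[A]={$,c}  FOLLOW[B]={$,a,c}  FOLLOW[C]={$,a,c}
[3] done
  FOLLOW[S]={$,c}  FOLLOW[A]={$,c}  FOLLOW[B]={$,a,c}  FOLLOW[C]={$,a,c}

FOLLOW(A) = ["$", "c"]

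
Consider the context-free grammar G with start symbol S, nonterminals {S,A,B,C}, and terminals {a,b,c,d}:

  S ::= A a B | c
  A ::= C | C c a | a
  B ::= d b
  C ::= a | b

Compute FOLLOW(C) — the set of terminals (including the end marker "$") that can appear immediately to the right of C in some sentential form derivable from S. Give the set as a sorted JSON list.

FIRST sets, iterate to fixpoint:
[1]
  A via A→a: +{a}
  B via B→d b: +{d}
  C via C→a: +{a}
  C via C→b: +{b}
  S via S→A a B: +{a}
  S via S→c: +{c}
  S: {a,c}  A: {a}  B: {d}  C: {a,b}
[2]
  A via A→C: +{b}
  S via S→A a B: +{b}
  S: {a,b,c}  A: {a,b}  B: {d}  C: {a,b}
[3] (no change)
  S: {a,b,c}  A: {a,b}  B: {d}  C: {a,b}

FOLLOW iteration:
initialize: $ ∈ FOLLOW(S)
round 1:
  A→C c a: FOLLOW(C) ⊇ FIRST(c) = {c}; new: +{c}
  S→A a B: FOLLOW(A) ⊇ FIRST(a) = {a}; new: +{a}
  S→A a B: FOLLOW(B) ⊇ FOLLOW(S) ⊇ {$}; new: +{$}
  S: {$}  A: {a}  B: {$}  C: {c}
round 2:
  A→C: FOLLOW(C) ⊇ FOLLOW(A) ⊇ {a}; new: +{a}
  S: {$}  A: {a}  B: {$}  C: {a,c}
round 3: (stable)
  S: {$}  A: {a}  B: {$}  C: {a,c}

FOLLOW(C) = ["a", "c"]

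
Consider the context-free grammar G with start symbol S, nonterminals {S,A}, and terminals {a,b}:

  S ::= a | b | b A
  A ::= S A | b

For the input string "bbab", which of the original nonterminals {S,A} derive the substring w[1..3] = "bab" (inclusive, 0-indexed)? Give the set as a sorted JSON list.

Convert to CNF:
  S -> T0 A | a | b
  A -> S A | b
  T0 -> b

CYK table (by increasing span) (cells [i..j] with 1 ≤ i ≤ j ≤ 3 only):
  cell(1,1) b: {A,S,T0}  orig:{A,S}
  cell(2,2) a: {S}
  cell(3,3) b: {A,S,T0}  orig:{A,S}
  cell(1,2) ba: ∅
  cell(2,3) ab: {A}
  cell(1,3) bab: {A,S}

Original NTs in T[1,3] deriving "bab": ["A", "S"]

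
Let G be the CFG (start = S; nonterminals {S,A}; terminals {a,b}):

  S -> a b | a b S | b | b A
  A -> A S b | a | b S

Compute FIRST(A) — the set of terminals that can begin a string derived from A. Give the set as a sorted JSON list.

Compute FIRST by fixpoint:
pass 1:
  A via A→a: +{a}
  A via A→b S: +{b}
  S via S→a b: +{a}
  S via S→b: +{b}
  FIRST(S)={a,b}  FIRST(A)={a,b}
pass 2: — fixpoint
  FIRST(S)={a,b}  FIRST(A)={a,b}

FIRST(A) = ["a", "b"]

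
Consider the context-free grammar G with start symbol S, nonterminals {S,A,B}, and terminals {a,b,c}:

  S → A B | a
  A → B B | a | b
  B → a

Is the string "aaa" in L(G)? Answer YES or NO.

Convert to CNF:
  S -> A B | a
  A -> B B | a | b
  B -> a

CYK table (by increasing span):
  [0..0]={A,B,S}  "a"
  [1..1]={A,B,S}  "a"
  [2..2]={A,B,S}  "a"
  [0..1]={A,S}  "aa"
  [1..2]={A,S}  "aa"
  [0..2]={S}  "aaa"

S ∈ T[0,2] ⇒ YES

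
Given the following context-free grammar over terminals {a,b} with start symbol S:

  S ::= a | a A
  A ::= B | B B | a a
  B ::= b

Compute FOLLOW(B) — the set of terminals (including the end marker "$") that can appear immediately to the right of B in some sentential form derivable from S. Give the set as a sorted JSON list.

Compute FIRST by fixpoint:
pass 1:
  A via A→a a: +{a}
  B via B→b: +{b}
  S via S→a: +{a}
  S: {a}  A: {a}  B: {b}
pass 2:
  A via A→B: +{b}
  S: {a}  A: {a,b}  B: {b}
pass 3: (no change)
  S: {a}  A: {a,b}  B: {b}

FOLLOW sets:
initialize: $ ∈ FOLLOW(S)
pass 1:
  A→B B: FOLLOW(B) ⊇ FIRST(B) = {b}; new: +{b}
  S→a A: FOLLOW(A) ⊇ FOLLOW(S) ⊇ {$}; new: +{$}
  FOLLOW(S)={$}  FOLLOW(A)={$}  FOLLOW(B)={b}
pass 2:
  A→B: FOLLOW(B) ⊇ FOLLOW(A) ⊇ {$}; new: +{$}
  FOLLOW(S)={$}  FOLLOW(A)={$}  FOLLOW(B)={$,b}
pass 3: done
  FOLLOW(S)={$}  FOLLOW(A)={$}  FOLLOW(B)={$,b}

FOLLOW(B) = ["$", "b"]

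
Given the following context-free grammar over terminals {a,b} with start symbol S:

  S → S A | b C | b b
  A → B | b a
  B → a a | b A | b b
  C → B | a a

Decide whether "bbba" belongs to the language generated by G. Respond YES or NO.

CNF form of G:
  S -> S A | T1 C | T1 T1
  A -> T0 T0 | T1 A | T1 T0 | T1 T1
  B -> T0 T0 | T1 A | T1 T1
  C -> T0 T0 | T1 A | T1 T1
  T0 -> a
  T1 -> b

CYK table (by increasing span):
  T[0,0] 'b' = {T1}  orig:{}
  T[1,1] 'b' = {T1}  orig:{}
  T[2,2] 'b' = {T1}  orig:{}
  T[3,3] 'a' = {T0}  orig:{}
  T[0,1] 'bb' = {A,B,C,S}
  T[1,2] 'bb' = {A,B,C,S}
  T[2,3] 'ba' = {A}
  T[0,2] 'bbb' = {A,B,C,S}
  T[1,3] 'bba' = {A,B,C}
  T[0,3] 'bbba' = {A,B,C,S}

S ∈ T[0,3] ⇒ YES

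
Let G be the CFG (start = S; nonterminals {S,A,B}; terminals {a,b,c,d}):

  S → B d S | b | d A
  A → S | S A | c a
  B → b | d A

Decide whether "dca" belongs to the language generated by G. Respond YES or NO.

Convert to CNF:
  S -> B X4 | T0 A | b
  A -> B X3 | S A | T0 A | T1 T2 | b
  B -> T0 A | b
  T0 -> d
  T1 -> c
  T2 -> a
  X3 -> T0 S
  X4 -> T0 S

CYK fill:
  T[0,0] 'd' = {T0}  orig:{}
  T[1,1] 'c' = {T1}  orig:{}
  T[2,2] 'a' = {T2}  orig:{}
  T[0,1] 'dc' = ∅
  T[1,2] 'ca' = {A}
  T[0,2] 'dca' = {A,B,S}

S ∈ T[0,2] ⇒ YES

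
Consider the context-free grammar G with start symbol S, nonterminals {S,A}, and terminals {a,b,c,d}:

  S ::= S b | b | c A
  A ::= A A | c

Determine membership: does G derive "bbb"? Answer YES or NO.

Convert to CNF:
  S -> S T0 | T1 A | b
  A -> A A | c
  T0 -> b
  T1 -> c

CYK table (by increasing span):
  [0..0]={S,T0}  "b"  orig:{S}
  [1..1]={S,T0}  "b"  orig:{S}
  [2..2]={S,T0}  "b"  orig:{S}
  [0..1]={S}  "bb"
  [1..2]={S}  "bb"
  [0..2]={S}  "bbb"

S ∈ T[0,2] ⇒ YES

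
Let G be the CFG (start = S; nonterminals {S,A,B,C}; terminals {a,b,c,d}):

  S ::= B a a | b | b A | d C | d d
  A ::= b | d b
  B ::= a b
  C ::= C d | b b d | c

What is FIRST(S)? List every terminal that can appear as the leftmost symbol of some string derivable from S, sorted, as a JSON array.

Compute FIRST by fixpoint:
pass 1:
  A via A→b: +{b}
  A via A→d b: +{d}
  B via B→a b: +{a}
  C via C→b b d: +{b}
  C via C→c: +{c}
  S via S→B a a: +{a}
  S via S→b: +{b}
  S via S→d C: +{d}
  FIRST(S)={a,b,d}  FIRST(A)={b,d}  FIRST(B)={a}  FIRST(C)={b,c}
pass 2: (no change)
  FIRST(S)={a,b,d}  FIRST(A)={b,d}  FIRST(B)={a}  FIRST(C)={b,c}

FIRST(S) = ["a", "b", "d"]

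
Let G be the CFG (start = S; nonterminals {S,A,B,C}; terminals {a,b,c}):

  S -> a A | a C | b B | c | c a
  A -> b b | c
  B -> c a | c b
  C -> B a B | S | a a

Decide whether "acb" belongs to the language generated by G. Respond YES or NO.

CNF form of G:
  S -> T0 B | T1 T2 | T2 A | T2 C | c
  A -> T0 T0 | c
  B -> T1 T0 | T1 T2
  C -> B X3 | T0 B | T1 T2 | T2 A | T2 C | T2 T2 | c
  T0 -> b
  T1 -> c
  T2 -> a
  X3 -> T2 B

CYK fill:
  [0..0]={T2}  "a"  orig:{}
  [1..1]={A,C,S,T1}  "c"  orig:{A,C,S}
  [2..2]={T0}  "b"  orig:{}
  [0..1]={C,S}  "ac"
  [1..2]={B}  "cb"
  [0..2]={X3}  "acb"  orig:{}

S ∉ T[0,2] ⇒ NO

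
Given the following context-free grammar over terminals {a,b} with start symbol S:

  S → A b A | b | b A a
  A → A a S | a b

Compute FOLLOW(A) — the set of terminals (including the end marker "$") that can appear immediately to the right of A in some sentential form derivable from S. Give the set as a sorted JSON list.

FIRST sets, iterate to fixpoint:
pass 1:
  A via A→a b: +{a}
  S via S→A b A: +{a}
  S via S→b: +{b}
  FIRST(S)={a,b}  FIRST(A)={a}
pass 2: (stable)
  FIRST(S)={a,b}  FIRST(A)={a}

FOLLOW iteration:
initialize: $ ∈ FOLLOW(S)
round 1:
  A→A a S: FOLLOW(A) ⊇ FIRST(a) = {a}; new: +{a}
  A→A a S: FOLLOW(S) ⊇ FOLLOW(A) ⊇ {a}; new: +{a}
  S→A b A: FOLLOW(A) ⊇ FIRST(b) = {b}; new: +{b}
  S→A b A: FOLLOW(A) ⊇ FOLLOW(S) ⊇ {$,a}; new: +{$}
  S: {$,a}  A: {$,a,b}
round 2:
  A→A a S: FOLLOW(S) ⊇ FOLLOW(A) ⊇ {$,a,b}; new: +{b}
  S: {$,a,b}  A: {$,a,b}
round 3: — fixpoint
  S: {$,a,b}  A: {$,a,b}

FOLLOW(A) = ["$", "a", "b"]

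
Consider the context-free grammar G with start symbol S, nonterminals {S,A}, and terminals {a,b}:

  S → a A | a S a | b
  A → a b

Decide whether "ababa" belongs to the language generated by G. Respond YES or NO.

CNF form of G:
  S -> T0 A | T0 X2 | b
  A -> T0 T1
  T0 -> a
  T1 -> b
  X2 -> S T0

CYK table (by increasing span):
  T[0,0] 'a' = {T0}  orig:{}
  T[1,1] 'b' = {S,T1}  orig:{S}
  T[2,2] 'a' = {T0}  orig:{}
  T[3,3] 'b' = {S,T1}  orig:{S}
  T[4,4] 'a' = {T0}  orig:{}
  T[0,1] 'ab' = {A}
  T[1,2] 'ba' = {X2}  orig:{}
  T[2,3] 'ab' = {A}
  T[3,4] 'ba' = {X2}  orig:{}
  T[0,2] 'aba' = {S}
  T[1,3] 'bab' = ∅
  T[2,4] 'aba' = {S}
  T[0,3] 'abab' = ∅
  T[1,4] 'baba' = ∅
  T[0,4] 'ababa' = ∅

S ∉ T[0,4] ⇒ NO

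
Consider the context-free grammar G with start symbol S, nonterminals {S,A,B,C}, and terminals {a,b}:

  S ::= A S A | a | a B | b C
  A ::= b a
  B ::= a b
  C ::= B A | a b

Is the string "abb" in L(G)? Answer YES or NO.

CNF form of G:
  S -> A X2 | T0 C | T1 B | a
  A -> T0 T1
  B -> T1 T0
  C -> B A | T1 T0
  T0 -> b
  T1 -> a
  X2 -> S A

CYK fill:
  T[0,0] 'a' = {S,T1}  orig:{S}
  T[1,1] 'b' = {T0}  orig:{}
  T[2,2] 'b' = {T0}  orig:{}
  T[0,1] 'ab' = {B,C}
  T[1,2] 'bb' = ∅
  T[0,2] 'abb' = ∅

S ∉ T[0,2] ⇒ NO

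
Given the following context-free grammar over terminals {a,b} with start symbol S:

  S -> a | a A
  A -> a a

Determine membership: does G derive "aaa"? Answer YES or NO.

CNF form of G:
  S -> T0 A | a
  A -> T0 T0
  T0 -> a

CYK table (by increasing span):
  cell(0,0) a: {S,T0}  orig:{S}
  cell(1,1) a: {S,T0}  orig:{S}
  cell(2,2) a: {S,T0}  orig:{S}
  cell(0,1) aa: {A}
  cell(1,2) aa: {A}
  cell(0,2) aaa: {S}

S ∈ T[0,2] ⇒ YES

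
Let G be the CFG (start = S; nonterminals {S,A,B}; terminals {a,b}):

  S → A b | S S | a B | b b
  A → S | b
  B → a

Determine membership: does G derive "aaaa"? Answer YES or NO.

Convert to CNF:
  S -> A T0 | S S | T0 T0 | T1 B
  A -> A T0 | S S | T0 T0 | T1 B | b
  B -> a
  T0 -> b
  T1 -> a

CYK fill:
  [0..0]={B,T1}  "a"  orig:{B}
  [1..1]={B,T1}  "a"  orig:{B}
  [2..2]={B,T1}  "a"  orig:{B}
  [3..3]={B,T1}  "a"  orig:{B}
  [0..1]={A,S}  "aa"
  [1..2]={A,S}  "aa"
  [2..3]={A,S}  "aa"
  [0..2]=∅  "aaa"
  [1..3]=∅  "aaa"
  [0..3]={A,S}  "aaaa"

S ∈ T[0,3] ⇒ YES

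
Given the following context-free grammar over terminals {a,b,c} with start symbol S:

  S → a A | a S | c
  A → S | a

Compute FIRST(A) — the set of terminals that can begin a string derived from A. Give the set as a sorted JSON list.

FIRST sets, iterate to fixpoint:
[1]
  A via A→a: +{a}
  S via S→a A: +{a}
  S via S→c: +{c}
  S: {a,c}  A: {a}
[2]
  A via A→S: +{c}
  S: {a,c}  A: {a,c}
[3] — fixpoint
  S: {a,c}  A: {a,c}

FIRST(A) = ["a", "c"]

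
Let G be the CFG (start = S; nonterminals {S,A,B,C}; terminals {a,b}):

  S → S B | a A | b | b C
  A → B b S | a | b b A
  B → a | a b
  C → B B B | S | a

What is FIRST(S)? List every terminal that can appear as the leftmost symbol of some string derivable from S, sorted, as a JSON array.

Compute FIRST by fixpoint:
pass 1:
  A via A→a: +{a}
  A via A→b b A: +{b}
  B via B→a: +{a}
  C via C→B B B: +{a}
  S via S→a A: +{a}
  S via S→b: +{b}
  FIRST(S)={a,b}  FIRST(A)={a,b}  FIRST(B)={a}  FIRST(C)={a}
pass 2:
  C via C→S: +{b}
  FIRST(S)={a,b}  FIRST(A)={a,b}  FIRST(B)={a}  FIRST(C)={a,b}
pass 3: — fixpoint
  FIRST(S)={a,b}  FIRST(A)={a,b}  FIRST(B)={a}  FIRST(C)={a,b}

FIRST(S) = ["a", "b"]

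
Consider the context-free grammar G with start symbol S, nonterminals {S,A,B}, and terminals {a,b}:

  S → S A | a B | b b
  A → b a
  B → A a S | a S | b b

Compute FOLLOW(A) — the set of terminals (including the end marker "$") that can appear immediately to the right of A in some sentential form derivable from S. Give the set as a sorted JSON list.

FIRST sets, iterate to fixpoint:
iter 1:
  A via A→b a: +{b}
  B via B→A a S: +{b}
  B via B→a S: +{a}
  S via S→a B: +{a}
  S via S→b b: +{b}
  FIRST(S)={a,b}  FIRST(A)={b}  FIRST(B)={a,b}
iter 2: done
  FIRST(S)={a,b}  FIRST(A)={b}  FIRST(B)={a,b}

FOLLOW sets:
FOLLOW(S) := {$}
iter 1:
  B→A a S: FOLLOW(A) ⊇ FIRST(a) = {a}; new: +{a}
  S→S A: FOLLOW(S) ⊇ FIRST(A) = {b}; new: +{b}
  S→S A: FOLLOW(A) ⊇ FOLLOW(S) ⊇ {$,b}; new: +{$,b}
  S→a B: FOLLOW(B) ⊇ FOLLOW(S) ⊇ {$,b}; new: +{$,b}
  S: {$,b}  A: {$,a,b}  B: {$,b}
iter 2: done
  S: {$,b}  A: {$,a,b}  B: {$,b}

FOLLOW(A) = ["$", "a", "b"]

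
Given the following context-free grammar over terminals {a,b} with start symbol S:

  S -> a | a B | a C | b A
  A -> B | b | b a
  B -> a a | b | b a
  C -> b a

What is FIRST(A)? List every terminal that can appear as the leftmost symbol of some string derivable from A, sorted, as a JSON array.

Compute FIRST by fixpoint:
[1]
  A via A→b: +{b}
  B via B→a a: +{a}
  B via B→b: +{b}
  C via C→b a: +{b}
  S via S→a: +{a}
  S via S→b A: +{b}
  S: {a,b}  A: {b}  B: {a,b}  C: {b}
[2]
  A via A→B: +{a}
  S: {a,b}  A: {a,b}  B: {a,b}  C: {b}
[3] (no change)
  S: {a,b}  A: {a,b}  B: {a,b}  C: {b}

FIRST(A) = ["a", "b"]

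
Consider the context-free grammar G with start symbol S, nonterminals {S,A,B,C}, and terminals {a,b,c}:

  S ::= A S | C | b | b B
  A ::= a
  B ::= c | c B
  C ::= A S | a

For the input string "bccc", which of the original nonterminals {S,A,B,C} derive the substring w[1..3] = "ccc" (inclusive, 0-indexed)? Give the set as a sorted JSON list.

Convert to CNF:
  S -> A S | T1 B | a | b
  A -> a
  B -> T0 B | c
  C -> A S | a
  T0 -> c
  T1 -> b

CYK fill, restricted to cells inside w[1..3]:
  cell(1,1) c: {B,T0}  orig:{B}
  cell(2,2) c: {B,T0}  orig:{B}
  cell(3,3) c: {B,T0}  orig:{B}
  cell(1,2) cc: {B}
  cell(2,3) cc: {B}
  cell(1,3) ccc: {B}

Original NTs in T[1,3] deriving "ccc": ["B"]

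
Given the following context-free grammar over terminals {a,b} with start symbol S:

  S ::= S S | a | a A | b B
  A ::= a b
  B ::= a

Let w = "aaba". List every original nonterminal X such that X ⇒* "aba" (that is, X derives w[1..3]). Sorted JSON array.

Convert to CNF:
  S -> S S | T0 A | T1 B | a
  A -> T0 T1
  B -> a
  T0 -> a
  T1 -> b

CYK table (by increasing span), restricted to cells inside w[1..3]:
  [1..1]={B,S,T0}  "a"  orig:{B,S}
  [2..2]={T1}  "b"  orig:{}
  [3..3]={B,S,T0}  "a"  orig:{B,S}
  [1..2]={A}  "ab"
  [2..3]={S}  "ba"
  [1..3]={S}  "aba"

Original NTs in T[1,3] deriving "aba": ["S"]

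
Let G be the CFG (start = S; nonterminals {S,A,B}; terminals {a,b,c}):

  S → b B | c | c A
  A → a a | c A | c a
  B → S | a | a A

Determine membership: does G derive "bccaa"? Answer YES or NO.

Convert to CNF:
  S -> T1 A | T2 B | c
  A -> T0 T0 | T1 A | T1 T0
  B -> T0 A | T1 A | T2 B | a | c
  T0 -> a
  T1 -> c
  T2 -> b

Fill CYK table bottom-up:
  [0..0]={T2}  "b"  orig:{}
  [1..1]={B,S,T1}  "c"  orig:{B,S}
  [2..2]={B,S,T1}  "c"  orig:{B,S}
  [3..3]={B,T0}  "a"  orig:{B}
  [4..4]={B,T0}  "a"  orig:{B}
  [0..1]={B,S}  "bc"
  [1..2]=∅  "cc"
  [2..3]={A}  "ca"
  [3..4]={A}  "aa"
  [0..2]=∅  "bcc"
  [1..3]={A,B,S}  "cca"
  [2..4]={A,B,S}  "caa"
  [0..3]={B,S}  "bcca"
  [1..4]={A,B,S}  "ccaa"
  [0..4]={B,S}  "bccaa"

S ∈ T[0,4] ⇒ YES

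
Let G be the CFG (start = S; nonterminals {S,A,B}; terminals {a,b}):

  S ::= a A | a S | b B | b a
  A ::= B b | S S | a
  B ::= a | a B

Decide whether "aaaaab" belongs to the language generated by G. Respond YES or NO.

CNF form of G:
  S -> T0 B | T0 T1 | T1 A | T1 S
  A -> B T0 | S S | a
  B -> T1 B | a
  T0 -> b
  T1 -> a

Fill CYK table bottom-up:
  cell(0,0) a: {A,B,T1}  orig:{A,B}
  cell(1,1) a: {A,B,T1}  orig:{A,B}
  cell(2,2) a: {A,B,T1}  orig:{A,B}
  cell(3,3) a: {A,B,T1}  orig:{A,B}
  cell(4,4) a: {A,B,T1}  orig:{A,B}
  cell(5,5) b: {T0}  orig:{}
  cell(0,1) aa: {B,S}
  cell(1,2) aa: {B,S}
  cell(2,3) aa: {B,S}
  cell(3,4) aa: {B,S}
  cell(4,5) ab: {A}
  cell(0,2) aaa: {B,S}
  cell(1,3) aaa: {B,S}
  cell(2,4) aaa: {B,S}
  cell(3,5) aab: {A,S}
  cell(0,3) aaaa: {A,B,S}
  cell(1,4) aaaa: {A,B,S}
  cell(2,5) aaab: {A,S}
  cell(0,4) aaaaa: {A,B,S}
  cell(1,5) aaaab: {A,S}
  cell(0,5) aaaaab: {A,S}

S ∈ T[0,5] ⇒ YES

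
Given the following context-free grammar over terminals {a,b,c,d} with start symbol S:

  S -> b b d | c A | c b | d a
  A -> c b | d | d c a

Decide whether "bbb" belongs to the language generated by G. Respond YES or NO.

CNF form of G:
  S -> T0 A | T0 T1 | T1 X5 | T2 T3
  A -> T0 T1 | T2 X4 | d
  T0 -> c
  T1 -> b
  T2 -> d
  T3 -> a
  X4 -> T0 T3
  X5 -> T1 T2

CYK table (by increasing span):
  cell(0,0) b: {T1}  orig:{}
  cell(1,1) b: {T1}  orig:{}
  cell(2,2) b: {T1}  orig:{}
  cell(0,1) bb: ∅
  cell(1,2) bb: ∅
  cell(0,2) bbb: ∅

S ∉ T[0,2] ⇒ NO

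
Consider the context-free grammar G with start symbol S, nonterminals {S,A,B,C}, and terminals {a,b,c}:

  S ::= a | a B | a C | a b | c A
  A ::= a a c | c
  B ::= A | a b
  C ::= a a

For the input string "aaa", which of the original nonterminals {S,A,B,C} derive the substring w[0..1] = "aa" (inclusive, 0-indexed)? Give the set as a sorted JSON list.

CNF form of G:
  S -> T0 B | T0 C | T0 T2 | T1 A | a
  A -> T0 X3 | c
  B -> T0 T2 | T0 X4 | c
  C -> T0 T0
  T0 -> a
  T1 -> c
  T2 -> b
  X3 -> T0 T1
  X4 -> T0 T1

CYK table (by increasing span) (cells [i..j] with 0 ≤ i ≤ j ≤ 1 only):
  T[0,0] 'a' = {S,T0}  orig:{S}
  T[1,1] 'a' = {S,T0}  orig:{S}
  T[0,1] 'aa' = {C}

Original NTs in T[0,1] deriving "aa": ["C"]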